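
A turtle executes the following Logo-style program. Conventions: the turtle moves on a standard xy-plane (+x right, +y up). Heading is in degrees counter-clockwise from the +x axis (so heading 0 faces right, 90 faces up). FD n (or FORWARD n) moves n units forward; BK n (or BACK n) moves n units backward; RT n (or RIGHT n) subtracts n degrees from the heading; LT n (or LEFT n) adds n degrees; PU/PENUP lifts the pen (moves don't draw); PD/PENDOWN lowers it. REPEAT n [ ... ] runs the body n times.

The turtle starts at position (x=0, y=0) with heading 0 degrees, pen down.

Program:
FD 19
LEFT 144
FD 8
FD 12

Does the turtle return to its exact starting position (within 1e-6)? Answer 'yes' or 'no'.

Executing turtle program step by step:
Start: pos=(0,0), heading=0, pen down
FD 19: (0,0) -> (19,0) [heading=0, draw]
LT 144: heading 0 -> 144
FD 8: (19,0) -> (12.528,4.702) [heading=144, draw]
FD 12: (12.528,4.702) -> (2.82,11.756) [heading=144, draw]
Final: pos=(2.82,11.756), heading=144, 3 segment(s) drawn

Start position: (0, 0)
Final position: (2.82, 11.756)
Distance = 12.089; >= 1e-6 -> NOT closed

Answer: no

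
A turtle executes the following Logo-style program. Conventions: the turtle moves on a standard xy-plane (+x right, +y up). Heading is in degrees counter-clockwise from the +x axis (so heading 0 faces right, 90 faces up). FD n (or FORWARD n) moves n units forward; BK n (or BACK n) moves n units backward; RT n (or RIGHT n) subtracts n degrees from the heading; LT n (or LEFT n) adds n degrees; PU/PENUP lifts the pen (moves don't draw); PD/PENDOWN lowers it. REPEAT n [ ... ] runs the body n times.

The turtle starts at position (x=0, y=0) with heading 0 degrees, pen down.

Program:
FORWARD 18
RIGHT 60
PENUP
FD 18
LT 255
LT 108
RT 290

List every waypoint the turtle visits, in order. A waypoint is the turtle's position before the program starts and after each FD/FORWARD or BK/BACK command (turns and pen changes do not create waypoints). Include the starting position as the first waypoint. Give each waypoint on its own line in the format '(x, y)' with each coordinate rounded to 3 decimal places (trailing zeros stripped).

Answer: (0, 0)
(18, 0)
(27, -15.588)

Derivation:
Executing turtle program step by step:
Start: pos=(0,0), heading=0, pen down
FD 18: (0,0) -> (18,0) [heading=0, draw]
RT 60: heading 0 -> 300
PU: pen up
FD 18: (18,0) -> (27,-15.588) [heading=300, move]
LT 255: heading 300 -> 195
LT 108: heading 195 -> 303
RT 290: heading 303 -> 13
Final: pos=(27,-15.588), heading=13, 1 segment(s) drawn
Waypoints (3 total):
(0, 0)
(18, 0)
(27, -15.588)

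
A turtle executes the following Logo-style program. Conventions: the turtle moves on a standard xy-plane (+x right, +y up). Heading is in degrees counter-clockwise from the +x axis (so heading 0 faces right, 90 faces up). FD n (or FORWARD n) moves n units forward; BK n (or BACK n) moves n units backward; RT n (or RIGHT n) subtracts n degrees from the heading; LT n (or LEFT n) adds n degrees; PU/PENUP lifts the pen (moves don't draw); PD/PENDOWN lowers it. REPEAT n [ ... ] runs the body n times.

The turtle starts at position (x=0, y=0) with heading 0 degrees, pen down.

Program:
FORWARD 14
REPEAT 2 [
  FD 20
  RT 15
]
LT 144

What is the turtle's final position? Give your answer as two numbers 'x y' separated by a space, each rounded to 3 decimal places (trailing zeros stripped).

Executing turtle program step by step:
Start: pos=(0,0), heading=0, pen down
FD 14: (0,0) -> (14,0) [heading=0, draw]
REPEAT 2 [
  -- iteration 1/2 --
  FD 20: (14,0) -> (34,0) [heading=0, draw]
  RT 15: heading 0 -> 345
  -- iteration 2/2 --
  FD 20: (34,0) -> (53.319,-5.176) [heading=345, draw]
  RT 15: heading 345 -> 330
]
LT 144: heading 330 -> 114
Final: pos=(53.319,-5.176), heading=114, 3 segment(s) drawn

Answer: 53.319 -5.176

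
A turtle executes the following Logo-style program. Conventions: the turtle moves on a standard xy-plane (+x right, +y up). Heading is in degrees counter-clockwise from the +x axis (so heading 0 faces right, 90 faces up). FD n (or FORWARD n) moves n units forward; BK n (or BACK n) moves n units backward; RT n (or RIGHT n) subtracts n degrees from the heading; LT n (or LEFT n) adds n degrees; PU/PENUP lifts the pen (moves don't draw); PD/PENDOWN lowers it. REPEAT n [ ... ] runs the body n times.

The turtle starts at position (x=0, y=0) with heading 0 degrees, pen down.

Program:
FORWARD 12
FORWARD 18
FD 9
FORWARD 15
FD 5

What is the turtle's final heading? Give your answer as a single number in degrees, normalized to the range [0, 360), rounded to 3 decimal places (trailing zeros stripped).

Executing turtle program step by step:
Start: pos=(0,0), heading=0, pen down
FD 12: (0,0) -> (12,0) [heading=0, draw]
FD 18: (12,0) -> (30,0) [heading=0, draw]
FD 9: (30,0) -> (39,0) [heading=0, draw]
FD 15: (39,0) -> (54,0) [heading=0, draw]
FD 5: (54,0) -> (59,0) [heading=0, draw]
Final: pos=(59,0), heading=0, 5 segment(s) drawn

Answer: 0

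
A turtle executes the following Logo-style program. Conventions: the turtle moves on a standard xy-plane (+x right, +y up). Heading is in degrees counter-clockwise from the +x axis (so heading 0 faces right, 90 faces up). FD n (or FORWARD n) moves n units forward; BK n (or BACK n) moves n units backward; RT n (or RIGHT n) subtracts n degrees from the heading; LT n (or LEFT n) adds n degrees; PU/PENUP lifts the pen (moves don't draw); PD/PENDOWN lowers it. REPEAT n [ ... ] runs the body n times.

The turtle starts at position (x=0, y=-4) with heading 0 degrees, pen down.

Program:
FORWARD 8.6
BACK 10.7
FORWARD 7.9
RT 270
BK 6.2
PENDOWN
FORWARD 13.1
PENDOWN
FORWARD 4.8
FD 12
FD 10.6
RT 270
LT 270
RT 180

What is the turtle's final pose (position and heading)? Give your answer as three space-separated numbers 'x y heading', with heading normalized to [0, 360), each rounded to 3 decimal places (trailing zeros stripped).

Answer: 5.8 30.3 270

Derivation:
Executing turtle program step by step:
Start: pos=(0,-4), heading=0, pen down
FD 8.6: (0,-4) -> (8.6,-4) [heading=0, draw]
BK 10.7: (8.6,-4) -> (-2.1,-4) [heading=0, draw]
FD 7.9: (-2.1,-4) -> (5.8,-4) [heading=0, draw]
RT 270: heading 0 -> 90
BK 6.2: (5.8,-4) -> (5.8,-10.2) [heading=90, draw]
PD: pen down
FD 13.1: (5.8,-10.2) -> (5.8,2.9) [heading=90, draw]
PD: pen down
FD 4.8: (5.8,2.9) -> (5.8,7.7) [heading=90, draw]
FD 12: (5.8,7.7) -> (5.8,19.7) [heading=90, draw]
FD 10.6: (5.8,19.7) -> (5.8,30.3) [heading=90, draw]
RT 270: heading 90 -> 180
LT 270: heading 180 -> 90
RT 180: heading 90 -> 270
Final: pos=(5.8,30.3), heading=270, 8 segment(s) drawn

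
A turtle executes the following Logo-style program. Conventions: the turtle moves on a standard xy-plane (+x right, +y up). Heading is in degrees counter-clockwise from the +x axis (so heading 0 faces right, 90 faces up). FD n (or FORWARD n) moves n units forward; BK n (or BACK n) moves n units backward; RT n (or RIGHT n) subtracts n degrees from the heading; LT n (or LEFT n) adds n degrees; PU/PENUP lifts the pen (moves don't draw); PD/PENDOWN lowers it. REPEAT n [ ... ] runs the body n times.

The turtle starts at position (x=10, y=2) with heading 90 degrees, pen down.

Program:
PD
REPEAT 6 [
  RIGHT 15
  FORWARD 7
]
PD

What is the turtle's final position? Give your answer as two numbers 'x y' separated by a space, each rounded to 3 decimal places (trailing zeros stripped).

Executing turtle program step by step:
Start: pos=(10,2), heading=90, pen down
PD: pen down
REPEAT 6 [
  -- iteration 1/6 --
  RT 15: heading 90 -> 75
  FD 7: (10,2) -> (11.812,8.761) [heading=75, draw]
  -- iteration 2/6 --
  RT 15: heading 75 -> 60
  FD 7: (11.812,8.761) -> (15.312,14.824) [heading=60, draw]
  -- iteration 3/6 --
  RT 15: heading 60 -> 45
  FD 7: (15.312,14.824) -> (20.261,19.773) [heading=45, draw]
  -- iteration 4/6 --
  RT 15: heading 45 -> 30
  FD 7: (20.261,19.773) -> (26.324,23.273) [heading=30, draw]
  -- iteration 5/6 --
  RT 15: heading 30 -> 15
  FD 7: (26.324,23.273) -> (33.085,25.085) [heading=15, draw]
  -- iteration 6/6 --
  RT 15: heading 15 -> 0
  FD 7: (33.085,25.085) -> (40.085,25.085) [heading=0, draw]
]
PD: pen down
Final: pos=(40.085,25.085), heading=0, 6 segment(s) drawn

Answer: 40.085 25.085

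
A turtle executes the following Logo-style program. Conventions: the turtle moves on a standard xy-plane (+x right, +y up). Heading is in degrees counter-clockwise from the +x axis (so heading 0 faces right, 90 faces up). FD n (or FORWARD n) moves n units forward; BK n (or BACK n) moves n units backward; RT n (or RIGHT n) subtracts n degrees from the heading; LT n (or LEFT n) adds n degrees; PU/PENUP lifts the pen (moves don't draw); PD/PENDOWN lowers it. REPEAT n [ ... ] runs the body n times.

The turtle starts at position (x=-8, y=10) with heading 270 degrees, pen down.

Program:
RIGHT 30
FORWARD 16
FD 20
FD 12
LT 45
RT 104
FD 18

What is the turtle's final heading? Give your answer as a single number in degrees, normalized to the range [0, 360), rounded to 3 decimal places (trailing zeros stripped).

Executing turtle program step by step:
Start: pos=(-8,10), heading=270, pen down
RT 30: heading 270 -> 240
FD 16: (-8,10) -> (-16,-3.856) [heading=240, draw]
FD 20: (-16,-3.856) -> (-26,-21.177) [heading=240, draw]
FD 12: (-26,-21.177) -> (-32,-31.569) [heading=240, draw]
LT 45: heading 240 -> 285
RT 104: heading 285 -> 181
FD 18: (-32,-31.569) -> (-49.997,-31.883) [heading=181, draw]
Final: pos=(-49.997,-31.883), heading=181, 4 segment(s) drawn

Answer: 181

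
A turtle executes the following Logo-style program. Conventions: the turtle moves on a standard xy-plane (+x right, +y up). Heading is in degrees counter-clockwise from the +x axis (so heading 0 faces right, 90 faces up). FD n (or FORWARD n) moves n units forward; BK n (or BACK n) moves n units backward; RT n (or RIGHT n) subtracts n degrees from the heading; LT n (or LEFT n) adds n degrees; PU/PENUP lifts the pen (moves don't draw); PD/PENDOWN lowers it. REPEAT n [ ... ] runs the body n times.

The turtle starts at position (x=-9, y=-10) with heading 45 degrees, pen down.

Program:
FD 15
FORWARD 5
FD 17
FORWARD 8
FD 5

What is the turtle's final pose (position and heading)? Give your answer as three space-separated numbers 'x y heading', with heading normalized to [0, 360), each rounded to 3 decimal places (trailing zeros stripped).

Executing turtle program step by step:
Start: pos=(-9,-10), heading=45, pen down
FD 15: (-9,-10) -> (1.607,0.607) [heading=45, draw]
FD 5: (1.607,0.607) -> (5.142,4.142) [heading=45, draw]
FD 17: (5.142,4.142) -> (17.163,16.163) [heading=45, draw]
FD 8: (17.163,16.163) -> (22.82,21.82) [heading=45, draw]
FD 5: (22.82,21.82) -> (26.355,25.355) [heading=45, draw]
Final: pos=(26.355,25.355), heading=45, 5 segment(s) drawn

Answer: 26.355 25.355 45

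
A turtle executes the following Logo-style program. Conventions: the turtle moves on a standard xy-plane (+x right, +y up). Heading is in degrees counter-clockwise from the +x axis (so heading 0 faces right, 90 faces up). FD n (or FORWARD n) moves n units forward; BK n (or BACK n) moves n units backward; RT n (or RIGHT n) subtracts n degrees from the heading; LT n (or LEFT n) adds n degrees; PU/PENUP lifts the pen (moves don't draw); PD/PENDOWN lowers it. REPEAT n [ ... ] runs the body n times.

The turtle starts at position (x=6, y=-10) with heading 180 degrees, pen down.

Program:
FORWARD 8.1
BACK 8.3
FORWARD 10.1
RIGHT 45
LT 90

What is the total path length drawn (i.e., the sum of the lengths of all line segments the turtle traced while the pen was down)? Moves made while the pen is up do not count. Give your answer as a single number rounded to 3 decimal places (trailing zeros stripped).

Answer: 26.5

Derivation:
Executing turtle program step by step:
Start: pos=(6,-10), heading=180, pen down
FD 8.1: (6,-10) -> (-2.1,-10) [heading=180, draw]
BK 8.3: (-2.1,-10) -> (6.2,-10) [heading=180, draw]
FD 10.1: (6.2,-10) -> (-3.9,-10) [heading=180, draw]
RT 45: heading 180 -> 135
LT 90: heading 135 -> 225
Final: pos=(-3.9,-10), heading=225, 3 segment(s) drawn

Segment lengths:
  seg 1: (6,-10) -> (-2.1,-10), length = 8.1
  seg 2: (-2.1,-10) -> (6.2,-10), length = 8.3
  seg 3: (6.2,-10) -> (-3.9,-10), length = 10.1
Total = 26.5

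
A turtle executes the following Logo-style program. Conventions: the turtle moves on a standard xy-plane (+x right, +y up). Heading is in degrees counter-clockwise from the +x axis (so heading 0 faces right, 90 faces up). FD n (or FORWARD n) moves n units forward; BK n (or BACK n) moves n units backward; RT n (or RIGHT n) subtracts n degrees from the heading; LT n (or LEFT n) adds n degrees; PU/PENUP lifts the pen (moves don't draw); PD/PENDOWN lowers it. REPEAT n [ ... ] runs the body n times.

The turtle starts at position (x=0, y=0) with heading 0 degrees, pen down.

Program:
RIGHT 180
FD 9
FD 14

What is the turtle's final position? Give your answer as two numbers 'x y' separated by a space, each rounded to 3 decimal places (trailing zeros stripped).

Answer: -23 0

Derivation:
Executing turtle program step by step:
Start: pos=(0,0), heading=0, pen down
RT 180: heading 0 -> 180
FD 9: (0,0) -> (-9,0) [heading=180, draw]
FD 14: (-9,0) -> (-23,0) [heading=180, draw]
Final: pos=(-23,0), heading=180, 2 segment(s) drawn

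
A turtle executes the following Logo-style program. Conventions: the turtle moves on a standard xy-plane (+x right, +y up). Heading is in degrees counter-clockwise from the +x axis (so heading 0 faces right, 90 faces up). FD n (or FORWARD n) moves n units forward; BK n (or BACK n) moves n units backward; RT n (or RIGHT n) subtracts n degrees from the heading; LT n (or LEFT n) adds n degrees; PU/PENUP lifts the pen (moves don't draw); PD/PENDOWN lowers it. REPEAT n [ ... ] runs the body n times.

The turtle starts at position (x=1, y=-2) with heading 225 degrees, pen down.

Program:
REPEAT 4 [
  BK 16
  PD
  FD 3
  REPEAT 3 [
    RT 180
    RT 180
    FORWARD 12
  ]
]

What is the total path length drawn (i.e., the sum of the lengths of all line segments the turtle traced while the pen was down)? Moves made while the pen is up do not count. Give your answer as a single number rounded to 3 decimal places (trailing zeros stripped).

Executing turtle program step by step:
Start: pos=(1,-2), heading=225, pen down
REPEAT 4 [
  -- iteration 1/4 --
  BK 16: (1,-2) -> (12.314,9.314) [heading=225, draw]
  PD: pen down
  FD 3: (12.314,9.314) -> (10.192,7.192) [heading=225, draw]
  REPEAT 3 [
    -- iteration 1/3 --
    RT 180: heading 225 -> 45
    RT 180: heading 45 -> 225
    FD 12: (10.192,7.192) -> (1.707,-1.293) [heading=225, draw]
    -- iteration 2/3 --
    RT 180: heading 225 -> 45
    RT 180: heading 45 -> 225
    FD 12: (1.707,-1.293) -> (-6.778,-9.778) [heading=225, draw]
    -- iteration 3/3 --
    RT 180: heading 225 -> 45
    RT 180: heading 45 -> 225
    FD 12: (-6.778,-9.778) -> (-15.263,-18.263) [heading=225, draw]
  ]
  -- iteration 2/4 --
  BK 16: (-15.263,-18.263) -> (-3.95,-6.95) [heading=225, draw]
  PD: pen down
  FD 3: (-3.95,-6.95) -> (-6.071,-9.071) [heading=225, draw]
  REPEAT 3 [
    -- iteration 1/3 --
    RT 180: heading 225 -> 45
    RT 180: heading 45 -> 225
    FD 12: (-6.071,-9.071) -> (-14.556,-17.556) [heading=225, draw]
    -- iteration 2/3 --
    RT 180: heading 225 -> 45
    RT 180: heading 45 -> 225
    FD 12: (-14.556,-17.556) -> (-23.042,-26.042) [heading=225, draw]
    -- iteration 3/3 --
    RT 180: heading 225 -> 45
    RT 180: heading 45 -> 225
    FD 12: (-23.042,-26.042) -> (-31.527,-34.527) [heading=225, draw]
  ]
  -- iteration 3/4 --
  BK 16: (-31.527,-34.527) -> (-20.213,-23.213) [heading=225, draw]
  PD: pen down
  FD 3: (-20.213,-23.213) -> (-22.335,-25.335) [heading=225, draw]
  REPEAT 3 [
    -- iteration 1/3 --
    RT 180: heading 225 -> 45
    RT 180: heading 45 -> 225
    FD 12: (-22.335,-25.335) -> (-30.82,-33.82) [heading=225, draw]
    -- iteration 2/3 --
    RT 180: heading 225 -> 45
    RT 180: heading 45 -> 225
    FD 12: (-30.82,-33.82) -> (-39.305,-42.305) [heading=225, draw]
    -- iteration 3/3 --
    RT 180: heading 225 -> 45
    RT 180: heading 45 -> 225
    FD 12: (-39.305,-42.305) -> (-47.79,-50.79) [heading=225, draw]
  ]
  -- iteration 4/4 --
  BK 16: (-47.79,-50.79) -> (-36.477,-39.477) [heading=225, draw]
  PD: pen down
  FD 3: (-36.477,-39.477) -> (-38.598,-41.598) [heading=225, draw]
  REPEAT 3 [
    -- iteration 1/3 --
    RT 180: heading 225 -> 45
    RT 180: heading 45 -> 225
    FD 12: (-38.598,-41.598) -> (-47.083,-50.083) [heading=225, draw]
    -- iteration 2/3 --
    RT 180: heading 225 -> 45
    RT 180: heading 45 -> 225
    FD 12: (-47.083,-50.083) -> (-55.569,-58.569) [heading=225, draw]
    -- iteration 3/3 --
    RT 180: heading 225 -> 45
    RT 180: heading 45 -> 225
    FD 12: (-55.569,-58.569) -> (-64.054,-67.054) [heading=225, draw]
  ]
]
Final: pos=(-64.054,-67.054), heading=225, 20 segment(s) drawn

Segment lengths:
  seg 1: (1,-2) -> (12.314,9.314), length = 16
  seg 2: (12.314,9.314) -> (10.192,7.192), length = 3
  seg 3: (10.192,7.192) -> (1.707,-1.293), length = 12
  seg 4: (1.707,-1.293) -> (-6.778,-9.778), length = 12
  seg 5: (-6.778,-9.778) -> (-15.263,-18.263), length = 12
  seg 6: (-15.263,-18.263) -> (-3.95,-6.95), length = 16
  seg 7: (-3.95,-6.95) -> (-6.071,-9.071), length = 3
  seg 8: (-6.071,-9.071) -> (-14.556,-17.556), length = 12
  seg 9: (-14.556,-17.556) -> (-23.042,-26.042), length = 12
  seg 10: (-23.042,-26.042) -> (-31.527,-34.527), length = 12
  seg 11: (-31.527,-34.527) -> (-20.213,-23.213), length = 16
  seg 12: (-20.213,-23.213) -> (-22.335,-25.335), length = 3
  seg 13: (-22.335,-25.335) -> (-30.82,-33.82), length = 12
  seg 14: (-30.82,-33.82) -> (-39.305,-42.305), length = 12
  seg 15: (-39.305,-42.305) -> (-47.79,-50.79), length = 12
  seg 16: (-47.79,-50.79) -> (-36.477,-39.477), length = 16
  seg 17: (-36.477,-39.477) -> (-38.598,-41.598), length = 3
  seg 18: (-38.598,-41.598) -> (-47.083,-50.083), length = 12
  seg 19: (-47.083,-50.083) -> (-55.569,-58.569), length = 12
  seg 20: (-55.569,-58.569) -> (-64.054,-67.054), length = 12
Total = 220

Answer: 220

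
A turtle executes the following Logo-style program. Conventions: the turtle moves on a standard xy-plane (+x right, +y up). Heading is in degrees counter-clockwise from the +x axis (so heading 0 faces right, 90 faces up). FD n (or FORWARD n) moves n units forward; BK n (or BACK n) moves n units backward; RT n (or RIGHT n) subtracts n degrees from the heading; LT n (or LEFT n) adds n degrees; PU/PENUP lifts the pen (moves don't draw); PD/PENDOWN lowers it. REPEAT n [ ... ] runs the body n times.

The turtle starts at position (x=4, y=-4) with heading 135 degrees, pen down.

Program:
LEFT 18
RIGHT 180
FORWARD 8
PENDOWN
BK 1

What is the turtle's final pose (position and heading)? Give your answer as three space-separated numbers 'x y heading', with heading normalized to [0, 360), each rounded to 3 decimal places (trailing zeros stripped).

Executing turtle program step by step:
Start: pos=(4,-4), heading=135, pen down
LT 18: heading 135 -> 153
RT 180: heading 153 -> 333
FD 8: (4,-4) -> (11.128,-7.632) [heading=333, draw]
PD: pen down
BK 1: (11.128,-7.632) -> (10.237,-7.178) [heading=333, draw]
Final: pos=(10.237,-7.178), heading=333, 2 segment(s) drawn

Answer: 10.237 -7.178 333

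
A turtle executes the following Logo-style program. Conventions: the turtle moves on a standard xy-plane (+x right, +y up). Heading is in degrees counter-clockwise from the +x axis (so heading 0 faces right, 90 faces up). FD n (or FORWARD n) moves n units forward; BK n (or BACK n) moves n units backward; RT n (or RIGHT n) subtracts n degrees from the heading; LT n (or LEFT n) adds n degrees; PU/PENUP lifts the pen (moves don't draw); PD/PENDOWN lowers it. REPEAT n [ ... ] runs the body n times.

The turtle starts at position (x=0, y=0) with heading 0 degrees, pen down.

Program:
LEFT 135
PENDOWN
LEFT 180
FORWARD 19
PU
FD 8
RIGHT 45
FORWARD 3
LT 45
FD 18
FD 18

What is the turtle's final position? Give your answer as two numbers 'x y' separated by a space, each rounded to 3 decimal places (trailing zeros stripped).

Executing turtle program step by step:
Start: pos=(0,0), heading=0, pen down
LT 135: heading 0 -> 135
PD: pen down
LT 180: heading 135 -> 315
FD 19: (0,0) -> (13.435,-13.435) [heading=315, draw]
PU: pen up
FD 8: (13.435,-13.435) -> (19.092,-19.092) [heading=315, move]
RT 45: heading 315 -> 270
FD 3: (19.092,-19.092) -> (19.092,-22.092) [heading=270, move]
LT 45: heading 270 -> 315
FD 18: (19.092,-22.092) -> (31.82,-34.82) [heading=315, move]
FD 18: (31.82,-34.82) -> (44.548,-47.548) [heading=315, move]
Final: pos=(44.548,-47.548), heading=315, 1 segment(s) drawn

Answer: 44.548 -47.548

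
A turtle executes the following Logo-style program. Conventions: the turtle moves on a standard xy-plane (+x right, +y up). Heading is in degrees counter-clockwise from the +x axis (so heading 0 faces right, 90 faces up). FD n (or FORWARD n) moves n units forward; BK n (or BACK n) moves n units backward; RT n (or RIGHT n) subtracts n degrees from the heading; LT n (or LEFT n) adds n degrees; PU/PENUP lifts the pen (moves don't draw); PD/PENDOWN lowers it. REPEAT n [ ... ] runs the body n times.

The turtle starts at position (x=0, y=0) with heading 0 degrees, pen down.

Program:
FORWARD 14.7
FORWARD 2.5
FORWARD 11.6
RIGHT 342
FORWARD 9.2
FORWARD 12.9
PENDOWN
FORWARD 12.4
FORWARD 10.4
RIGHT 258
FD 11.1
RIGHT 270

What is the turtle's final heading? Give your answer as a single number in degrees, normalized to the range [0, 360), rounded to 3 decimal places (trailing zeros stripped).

Executing turtle program step by step:
Start: pos=(0,0), heading=0, pen down
FD 14.7: (0,0) -> (14.7,0) [heading=0, draw]
FD 2.5: (14.7,0) -> (17.2,0) [heading=0, draw]
FD 11.6: (17.2,0) -> (28.8,0) [heading=0, draw]
RT 342: heading 0 -> 18
FD 9.2: (28.8,0) -> (37.55,2.843) [heading=18, draw]
FD 12.9: (37.55,2.843) -> (49.818,6.829) [heading=18, draw]
PD: pen down
FD 12.4: (49.818,6.829) -> (61.611,10.661) [heading=18, draw]
FD 10.4: (61.611,10.661) -> (71.502,13.875) [heading=18, draw]
RT 258: heading 18 -> 120
FD 11.1: (71.502,13.875) -> (65.952,23.488) [heading=120, draw]
RT 270: heading 120 -> 210
Final: pos=(65.952,23.488), heading=210, 8 segment(s) drawn

Answer: 210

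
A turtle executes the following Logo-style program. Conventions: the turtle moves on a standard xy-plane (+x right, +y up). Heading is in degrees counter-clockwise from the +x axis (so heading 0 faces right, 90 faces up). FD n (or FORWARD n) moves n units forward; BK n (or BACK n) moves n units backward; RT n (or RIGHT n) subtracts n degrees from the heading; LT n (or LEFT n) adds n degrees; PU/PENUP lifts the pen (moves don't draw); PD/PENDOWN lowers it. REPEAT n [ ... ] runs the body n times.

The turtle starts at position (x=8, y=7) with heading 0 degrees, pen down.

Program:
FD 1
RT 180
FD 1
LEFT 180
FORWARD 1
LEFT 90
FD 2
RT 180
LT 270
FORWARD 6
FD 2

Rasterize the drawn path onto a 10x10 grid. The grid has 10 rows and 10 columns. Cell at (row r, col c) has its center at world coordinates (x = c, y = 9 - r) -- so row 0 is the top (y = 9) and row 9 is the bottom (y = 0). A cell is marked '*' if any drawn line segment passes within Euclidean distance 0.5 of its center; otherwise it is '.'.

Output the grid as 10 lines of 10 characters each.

Segment 0: (8,7) -> (9,7)
Segment 1: (9,7) -> (8,7)
Segment 2: (8,7) -> (9,7)
Segment 3: (9,7) -> (9,9)
Segment 4: (9,9) -> (3,9)
Segment 5: (3,9) -> (1,9)

Answer: .*********
.........*
........**
..........
..........
..........
..........
..........
..........
..........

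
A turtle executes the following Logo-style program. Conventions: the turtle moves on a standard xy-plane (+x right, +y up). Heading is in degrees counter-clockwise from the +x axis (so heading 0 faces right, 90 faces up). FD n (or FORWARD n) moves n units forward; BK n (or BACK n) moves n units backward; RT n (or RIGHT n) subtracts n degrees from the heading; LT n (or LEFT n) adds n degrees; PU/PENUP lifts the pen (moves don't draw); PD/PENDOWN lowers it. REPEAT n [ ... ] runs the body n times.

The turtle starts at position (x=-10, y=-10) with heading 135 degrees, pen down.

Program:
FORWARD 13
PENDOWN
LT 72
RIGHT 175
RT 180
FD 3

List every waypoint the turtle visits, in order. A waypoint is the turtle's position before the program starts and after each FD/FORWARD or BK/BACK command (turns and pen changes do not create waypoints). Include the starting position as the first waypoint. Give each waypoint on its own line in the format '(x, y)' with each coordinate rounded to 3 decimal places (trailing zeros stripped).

Executing turtle program step by step:
Start: pos=(-10,-10), heading=135, pen down
FD 13: (-10,-10) -> (-19.192,-0.808) [heading=135, draw]
PD: pen down
LT 72: heading 135 -> 207
RT 175: heading 207 -> 32
RT 180: heading 32 -> 212
FD 3: (-19.192,-0.808) -> (-21.737,-2.397) [heading=212, draw]
Final: pos=(-21.737,-2.397), heading=212, 2 segment(s) drawn
Waypoints (3 total):
(-10, -10)
(-19.192, -0.808)
(-21.737, -2.397)

Answer: (-10, -10)
(-19.192, -0.808)
(-21.737, -2.397)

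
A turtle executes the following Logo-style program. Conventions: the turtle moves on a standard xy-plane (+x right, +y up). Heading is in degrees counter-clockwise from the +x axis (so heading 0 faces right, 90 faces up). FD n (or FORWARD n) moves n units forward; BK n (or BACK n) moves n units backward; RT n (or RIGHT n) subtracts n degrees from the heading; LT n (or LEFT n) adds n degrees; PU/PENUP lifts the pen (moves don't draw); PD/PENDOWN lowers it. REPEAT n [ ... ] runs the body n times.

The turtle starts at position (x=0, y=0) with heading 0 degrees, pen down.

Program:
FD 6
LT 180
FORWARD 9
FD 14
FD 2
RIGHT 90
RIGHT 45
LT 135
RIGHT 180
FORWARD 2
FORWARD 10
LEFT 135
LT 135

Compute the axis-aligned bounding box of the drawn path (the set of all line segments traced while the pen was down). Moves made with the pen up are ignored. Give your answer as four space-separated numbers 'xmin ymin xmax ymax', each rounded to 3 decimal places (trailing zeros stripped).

Answer: -19 0 6 0

Derivation:
Executing turtle program step by step:
Start: pos=(0,0), heading=0, pen down
FD 6: (0,0) -> (6,0) [heading=0, draw]
LT 180: heading 0 -> 180
FD 9: (6,0) -> (-3,0) [heading=180, draw]
FD 14: (-3,0) -> (-17,0) [heading=180, draw]
FD 2: (-17,0) -> (-19,0) [heading=180, draw]
RT 90: heading 180 -> 90
RT 45: heading 90 -> 45
LT 135: heading 45 -> 180
RT 180: heading 180 -> 0
FD 2: (-19,0) -> (-17,0) [heading=0, draw]
FD 10: (-17,0) -> (-7,0) [heading=0, draw]
LT 135: heading 0 -> 135
LT 135: heading 135 -> 270
Final: pos=(-7,0), heading=270, 6 segment(s) drawn

Segment endpoints: x in {-19, -17, -7, -3, 0, 6}, y in {0, 0, 0, 0}
xmin=-19, ymin=0, xmax=6, ymax=0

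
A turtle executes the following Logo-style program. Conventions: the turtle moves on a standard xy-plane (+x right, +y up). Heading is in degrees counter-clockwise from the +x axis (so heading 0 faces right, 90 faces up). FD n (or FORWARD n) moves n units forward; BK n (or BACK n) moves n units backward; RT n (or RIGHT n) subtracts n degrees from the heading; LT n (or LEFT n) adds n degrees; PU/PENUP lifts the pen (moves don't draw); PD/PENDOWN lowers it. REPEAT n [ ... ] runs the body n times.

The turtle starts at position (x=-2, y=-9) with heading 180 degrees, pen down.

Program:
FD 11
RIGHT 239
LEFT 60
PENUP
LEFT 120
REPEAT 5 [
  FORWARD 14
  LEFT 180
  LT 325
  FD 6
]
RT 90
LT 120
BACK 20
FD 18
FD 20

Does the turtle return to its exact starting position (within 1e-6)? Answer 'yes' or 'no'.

Answer: no

Derivation:
Executing turtle program step by step:
Start: pos=(-2,-9), heading=180, pen down
FD 11: (-2,-9) -> (-13,-9) [heading=180, draw]
RT 239: heading 180 -> 301
LT 60: heading 301 -> 1
PU: pen up
LT 120: heading 1 -> 121
REPEAT 5 [
  -- iteration 1/5 --
  FD 14: (-13,-9) -> (-20.211,3) [heading=121, move]
  LT 180: heading 121 -> 301
  LT 325: heading 301 -> 266
  FD 6: (-20.211,3) -> (-20.629,-2.985) [heading=266, move]
  -- iteration 2/5 --
  FD 14: (-20.629,-2.985) -> (-21.606,-16.951) [heading=266, move]
  LT 180: heading 266 -> 86
  LT 325: heading 86 -> 51
  FD 6: (-21.606,-16.951) -> (-17.83,-12.288) [heading=51, move]
  -- iteration 3/5 --
  FD 14: (-17.83,-12.288) -> (-9.019,-1.408) [heading=51, move]
  LT 180: heading 51 -> 231
  LT 325: heading 231 -> 196
  FD 6: (-9.019,-1.408) -> (-14.787,-3.062) [heading=196, move]
  -- iteration 4/5 --
  FD 14: (-14.787,-3.062) -> (-28.244,-6.921) [heading=196, move]
  LT 180: heading 196 -> 16
  LT 325: heading 16 -> 341
  FD 6: (-28.244,-6.921) -> (-22.571,-8.874) [heading=341, move]
  -- iteration 5/5 --
  FD 14: (-22.571,-8.874) -> (-9.334,-13.432) [heading=341, move]
  LT 180: heading 341 -> 161
  LT 325: heading 161 -> 126
  FD 6: (-9.334,-13.432) -> (-12.861,-8.578) [heading=126, move]
]
RT 90: heading 126 -> 36
LT 120: heading 36 -> 156
BK 20: (-12.861,-8.578) -> (5.41,-16.713) [heading=156, move]
FD 18: (5.41,-16.713) -> (-11.034,-9.392) [heading=156, move]
FD 20: (-11.034,-9.392) -> (-29.305,-1.257) [heading=156, move]
Final: pos=(-29.305,-1.257), heading=156, 1 segment(s) drawn

Start position: (-2, -9)
Final position: (-29.305, -1.257)
Distance = 28.381; >= 1e-6 -> NOT closed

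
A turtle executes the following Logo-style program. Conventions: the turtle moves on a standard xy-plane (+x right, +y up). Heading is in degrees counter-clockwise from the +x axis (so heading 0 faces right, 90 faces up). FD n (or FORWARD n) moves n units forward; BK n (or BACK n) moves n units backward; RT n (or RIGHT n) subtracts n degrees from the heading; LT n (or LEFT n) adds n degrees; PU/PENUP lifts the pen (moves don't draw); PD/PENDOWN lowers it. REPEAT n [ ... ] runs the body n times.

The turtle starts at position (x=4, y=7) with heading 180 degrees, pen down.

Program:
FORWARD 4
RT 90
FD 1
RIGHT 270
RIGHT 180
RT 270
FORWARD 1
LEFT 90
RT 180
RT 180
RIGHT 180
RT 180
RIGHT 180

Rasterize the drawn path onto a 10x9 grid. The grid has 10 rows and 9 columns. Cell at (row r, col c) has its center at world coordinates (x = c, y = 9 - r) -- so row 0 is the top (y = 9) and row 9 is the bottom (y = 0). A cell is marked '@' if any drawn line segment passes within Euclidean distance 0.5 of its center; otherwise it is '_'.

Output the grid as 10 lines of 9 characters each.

Segment 0: (4,7) -> (0,7)
Segment 1: (0,7) -> (0,8)
Segment 2: (0,8) -> (-0,9)

Answer: @________
@________
@@@@@____
_________
_________
_________
_________
_________
_________
_________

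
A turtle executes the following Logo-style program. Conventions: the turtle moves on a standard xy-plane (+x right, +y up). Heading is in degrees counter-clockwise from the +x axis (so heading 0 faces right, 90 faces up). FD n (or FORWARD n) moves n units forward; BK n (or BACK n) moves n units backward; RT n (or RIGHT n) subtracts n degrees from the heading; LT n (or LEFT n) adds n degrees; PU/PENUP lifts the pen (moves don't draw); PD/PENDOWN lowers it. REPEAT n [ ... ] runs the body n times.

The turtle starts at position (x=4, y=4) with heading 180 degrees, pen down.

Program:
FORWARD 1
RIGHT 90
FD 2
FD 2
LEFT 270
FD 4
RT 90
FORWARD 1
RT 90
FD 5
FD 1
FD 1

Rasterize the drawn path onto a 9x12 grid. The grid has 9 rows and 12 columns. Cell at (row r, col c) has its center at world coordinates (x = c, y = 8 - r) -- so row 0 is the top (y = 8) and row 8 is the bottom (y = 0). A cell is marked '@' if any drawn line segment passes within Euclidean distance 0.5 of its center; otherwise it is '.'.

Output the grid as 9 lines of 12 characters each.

Answer: ...@@@@@....
@@@@@@@@....
...@........
...@........
...@@.......
............
............
............
............

Derivation:
Segment 0: (4,4) -> (3,4)
Segment 1: (3,4) -> (3,6)
Segment 2: (3,6) -> (3,8)
Segment 3: (3,8) -> (7,8)
Segment 4: (7,8) -> (7,7)
Segment 5: (7,7) -> (2,7)
Segment 6: (2,7) -> (1,7)
Segment 7: (1,7) -> (0,7)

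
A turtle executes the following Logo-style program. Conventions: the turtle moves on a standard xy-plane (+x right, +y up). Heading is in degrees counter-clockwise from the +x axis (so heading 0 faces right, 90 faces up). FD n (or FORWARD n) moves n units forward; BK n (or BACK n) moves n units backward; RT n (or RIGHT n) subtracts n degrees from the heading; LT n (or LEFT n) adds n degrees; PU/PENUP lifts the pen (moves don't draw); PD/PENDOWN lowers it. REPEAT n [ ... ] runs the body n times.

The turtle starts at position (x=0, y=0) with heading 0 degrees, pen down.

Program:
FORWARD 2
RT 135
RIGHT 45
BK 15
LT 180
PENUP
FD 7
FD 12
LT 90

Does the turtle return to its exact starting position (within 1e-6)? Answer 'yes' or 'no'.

Answer: no

Derivation:
Executing turtle program step by step:
Start: pos=(0,0), heading=0, pen down
FD 2: (0,0) -> (2,0) [heading=0, draw]
RT 135: heading 0 -> 225
RT 45: heading 225 -> 180
BK 15: (2,0) -> (17,0) [heading=180, draw]
LT 180: heading 180 -> 0
PU: pen up
FD 7: (17,0) -> (24,0) [heading=0, move]
FD 12: (24,0) -> (36,0) [heading=0, move]
LT 90: heading 0 -> 90
Final: pos=(36,0), heading=90, 2 segment(s) drawn

Start position: (0, 0)
Final position: (36, 0)
Distance = 36; >= 1e-6 -> NOT closed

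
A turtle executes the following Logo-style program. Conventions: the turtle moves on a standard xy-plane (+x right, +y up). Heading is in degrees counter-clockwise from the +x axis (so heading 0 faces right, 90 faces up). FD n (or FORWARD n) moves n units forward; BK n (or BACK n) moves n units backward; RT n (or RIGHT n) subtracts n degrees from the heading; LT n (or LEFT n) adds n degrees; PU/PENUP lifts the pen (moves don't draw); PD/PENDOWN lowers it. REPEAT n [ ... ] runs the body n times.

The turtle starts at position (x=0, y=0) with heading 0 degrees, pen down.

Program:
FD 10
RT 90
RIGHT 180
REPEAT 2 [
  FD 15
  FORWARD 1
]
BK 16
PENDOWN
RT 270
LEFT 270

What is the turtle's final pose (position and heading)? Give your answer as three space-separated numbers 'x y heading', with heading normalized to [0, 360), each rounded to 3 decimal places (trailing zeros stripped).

Executing turtle program step by step:
Start: pos=(0,0), heading=0, pen down
FD 10: (0,0) -> (10,0) [heading=0, draw]
RT 90: heading 0 -> 270
RT 180: heading 270 -> 90
REPEAT 2 [
  -- iteration 1/2 --
  FD 15: (10,0) -> (10,15) [heading=90, draw]
  FD 1: (10,15) -> (10,16) [heading=90, draw]
  -- iteration 2/2 --
  FD 15: (10,16) -> (10,31) [heading=90, draw]
  FD 1: (10,31) -> (10,32) [heading=90, draw]
]
BK 16: (10,32) -> (10,16) [heading=90, draw]
PD: pen down
RT 270: heading 90 -> 180
LT 270: heading 180 -> 90
Final: pos=(10,16), heading=90, 6 segment(s) drawn

Answer: 10 16 90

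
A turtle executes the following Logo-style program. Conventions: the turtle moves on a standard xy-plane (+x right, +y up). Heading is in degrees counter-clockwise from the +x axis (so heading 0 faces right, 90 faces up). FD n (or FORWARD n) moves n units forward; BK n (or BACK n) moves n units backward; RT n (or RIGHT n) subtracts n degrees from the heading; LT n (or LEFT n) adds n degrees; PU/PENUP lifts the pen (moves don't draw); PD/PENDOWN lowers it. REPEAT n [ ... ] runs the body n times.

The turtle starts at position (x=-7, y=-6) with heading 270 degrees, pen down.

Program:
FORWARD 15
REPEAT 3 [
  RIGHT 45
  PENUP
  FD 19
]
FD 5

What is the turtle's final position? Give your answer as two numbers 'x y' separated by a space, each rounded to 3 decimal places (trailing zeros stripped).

Answer: -56.406 -17.464

Derivation:
Executing turtle program step by step:
Start: pos=(-7,-6), heading=270, pen down
FD 15: (-7,-6) -> (-7,-21) [heading=270, draw]
REPEAT 3 [
  -- iteration 1/3 --
  RT 45: heading 270 -> 225
  PU: pen up
  FD 19: (-7,-21) -> (-20.435,-34.435) [heading=225, move]
  -- iteration 2/3 --
  RT 45: heading 225 -> 180
  PU: pen up
  FD 19: (-20.435,-34.435) -> (-39.435,-34.435) [heading=180, move]
  -- iteration 3/3 --
  RT 45: heading 180 -> 135
  PU: pen up
  FD 19: (-39.435,-34.435) -> (-52.87,-21) [heading=135, move]
]
FD 5: (-52.87,-21) -> (-56.406,-17.464) [heading=135, move]
Final: pos=(-56.406,-17.464), heading=135, 1 segment(s) drawn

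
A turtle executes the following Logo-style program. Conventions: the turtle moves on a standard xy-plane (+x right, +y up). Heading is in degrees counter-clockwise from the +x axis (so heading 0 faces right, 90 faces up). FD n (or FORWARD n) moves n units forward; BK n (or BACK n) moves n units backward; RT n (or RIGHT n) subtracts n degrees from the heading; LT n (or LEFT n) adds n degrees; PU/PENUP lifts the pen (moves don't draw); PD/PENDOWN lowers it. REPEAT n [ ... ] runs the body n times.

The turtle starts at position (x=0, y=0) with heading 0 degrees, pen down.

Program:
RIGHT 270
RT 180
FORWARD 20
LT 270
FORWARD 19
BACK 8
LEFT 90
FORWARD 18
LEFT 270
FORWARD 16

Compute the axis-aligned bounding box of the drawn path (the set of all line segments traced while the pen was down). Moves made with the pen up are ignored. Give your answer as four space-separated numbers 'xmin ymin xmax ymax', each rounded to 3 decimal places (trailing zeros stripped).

Answer: -27 -38 0 0

Derivation:
Executing turtle program step by step:
Start: pos=(0,0), heading=0, pen down
RT 270: heading 0 -> 90
RT 180: heading 90 -> 270
FD 20: (0,0) -> (0,-20) [heading=270, draw]
LT 270: heading 270 -> 180
FD 19: (0,-20) -> (-19,-20) [heading=180, draw]
BK 8: (-19,-20) -> (-11,-20) [heading=180, draw]
LT 90: heading 180 -> 270
FD 18: (-11,-20) -> (-11,-38) [heading=270, draw]
LT 270: heading 270 -> 180
FD 16: (-11,-38) -> (-27,-38) [heading=180, draw]
Final: pos=(-27,-38), heading=180, 5 segment(s) drawn

Segment endpoints: x in {-27, -19, -11, -11, 0, 0}, y in {-38, -20, -20, 0}
xmin=-27, ymin=-38, xmax=0, ymax=0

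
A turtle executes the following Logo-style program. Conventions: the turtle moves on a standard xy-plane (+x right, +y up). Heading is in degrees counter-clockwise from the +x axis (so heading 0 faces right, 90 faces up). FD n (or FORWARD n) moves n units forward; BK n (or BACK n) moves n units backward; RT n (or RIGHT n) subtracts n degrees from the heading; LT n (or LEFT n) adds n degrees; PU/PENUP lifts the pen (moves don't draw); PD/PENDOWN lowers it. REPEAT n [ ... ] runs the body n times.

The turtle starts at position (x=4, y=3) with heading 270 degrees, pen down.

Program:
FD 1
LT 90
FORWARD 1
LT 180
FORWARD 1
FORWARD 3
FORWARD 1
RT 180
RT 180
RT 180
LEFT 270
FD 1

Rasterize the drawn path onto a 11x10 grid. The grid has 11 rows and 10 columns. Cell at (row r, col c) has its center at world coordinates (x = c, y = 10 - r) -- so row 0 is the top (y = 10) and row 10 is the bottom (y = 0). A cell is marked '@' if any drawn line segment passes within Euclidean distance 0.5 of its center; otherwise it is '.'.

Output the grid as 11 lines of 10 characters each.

Answer: ..........
..........
..........
..........
..........
..........
..........
....@.....
@@@@@@....
@.........
..........

Derivation:
Segment 0: (4,3) -> (4,2)
Segment 1: (4,2) -> (5,2)
Segment 2: (5,2) -> (4,2)
Segment 3: (4,2) -> (1,2)
Segment 4: (1,2) -> (0,2)
Segment 5: (0,2) -> (-0,1)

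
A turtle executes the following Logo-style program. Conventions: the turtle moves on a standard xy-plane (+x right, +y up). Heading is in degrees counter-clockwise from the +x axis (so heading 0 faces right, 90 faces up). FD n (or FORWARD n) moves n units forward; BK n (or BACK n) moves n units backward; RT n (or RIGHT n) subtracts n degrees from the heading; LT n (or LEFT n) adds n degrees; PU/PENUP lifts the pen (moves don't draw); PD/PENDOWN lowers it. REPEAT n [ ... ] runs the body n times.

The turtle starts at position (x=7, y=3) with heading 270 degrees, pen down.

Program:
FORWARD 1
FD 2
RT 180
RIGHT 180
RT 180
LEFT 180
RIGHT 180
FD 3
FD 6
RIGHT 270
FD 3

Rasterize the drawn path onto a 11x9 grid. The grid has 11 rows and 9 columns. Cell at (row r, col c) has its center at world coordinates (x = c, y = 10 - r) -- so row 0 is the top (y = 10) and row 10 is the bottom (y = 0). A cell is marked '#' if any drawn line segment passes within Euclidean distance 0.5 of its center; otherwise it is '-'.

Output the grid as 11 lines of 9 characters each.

Answer: ---------
----####-
-------#-
-------#-
-------#-
-------#-
-------#-
-------#-
-------#-
-------#-
-------#-

Derivation:
Segment 0: (7,3) -> (7,2)
Segment 1: (7,2) -> (7,0)
Segment 2: (7,0) -> (7,3)
Segment 3: (7,3) -> (7,9)
Segment 4: (7,9) -> (4,9)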